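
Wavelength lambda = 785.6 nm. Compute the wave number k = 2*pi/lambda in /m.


k = 2 * pi / lambda
= 6.2832 / (785.6e-9)
= 6.2832 / 7.8560e-07
= 7.9979e+06 /m

7.9979e+06


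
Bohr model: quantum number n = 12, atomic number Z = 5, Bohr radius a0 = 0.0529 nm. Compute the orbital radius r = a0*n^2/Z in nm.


r = a0 * n^2 / Z
= 0.0529 * 12^2 / 5
= 0.0529 * 144 / 5
= 1.5235 nm

1.5235


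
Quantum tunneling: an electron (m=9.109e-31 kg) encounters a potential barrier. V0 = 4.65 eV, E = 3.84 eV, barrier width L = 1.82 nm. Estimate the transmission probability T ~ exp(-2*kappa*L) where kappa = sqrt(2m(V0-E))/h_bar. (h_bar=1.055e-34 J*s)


V0 - E = 0.81 eV = 1.2976e-19 J
kappa = sqrt(2 * m * (V0-E)) / h_bar
= sqrt(2 * 9.109e-31 * 1.2976e-19) / 1.055e-34
= 4.6086e+09 /m
2*kappa*L = 2 * 4.6086e+09 * 1.82e-9
= 16.7754
T = exp(-16.7754) = 5.182434e-08

5.182434e-08


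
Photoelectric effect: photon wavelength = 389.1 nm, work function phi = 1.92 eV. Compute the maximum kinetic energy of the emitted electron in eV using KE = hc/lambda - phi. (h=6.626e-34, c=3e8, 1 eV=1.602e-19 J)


E_photon = hc / lambda
= (6.626e-34)(3e8) / (389.1e-9)
= 5.1087e-19 J
= 3.189 eV
KE = E_photon - phi
= 3.189 - 1.92
= 1.269 eV

1.269


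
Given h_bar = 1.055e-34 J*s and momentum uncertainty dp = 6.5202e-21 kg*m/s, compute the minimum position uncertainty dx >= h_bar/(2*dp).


dx = h_bar / (2 * dp)
= 1.055e-34 / (2 * 6.5202e-21)
= 1.055e-34 / 1.3040e-20
= 8.0902e-15 m

8.0902e-15


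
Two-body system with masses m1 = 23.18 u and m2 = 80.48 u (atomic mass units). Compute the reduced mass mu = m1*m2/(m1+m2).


mu = m1 * m2 / (m1 + m2)
= 23.18 * 80.48 / (23.18 + 80.48)
= 1865.5264 / 103.66
= 17.9966 u

17.9966


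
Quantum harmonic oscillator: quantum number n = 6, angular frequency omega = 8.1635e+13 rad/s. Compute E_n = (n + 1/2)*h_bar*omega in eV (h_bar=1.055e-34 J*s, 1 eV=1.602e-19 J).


E = (n + 1/2) * h_bar * omega
= (6 + 0.5) * 1.055e-34 * 8.1635e+13
= 6.5 * 8.6125e-21
= 5.5981e-20 J
= 0.3494 eV

0.3494


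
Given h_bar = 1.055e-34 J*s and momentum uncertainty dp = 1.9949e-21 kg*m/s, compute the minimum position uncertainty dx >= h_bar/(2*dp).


dx = h_bar / (2 * dp)
= 1.055e-34 / (2 * 1.9949e-21)
= 1.055e-34 / 3.9898e-21
= 2.6442e-14 m

2.6442e-14


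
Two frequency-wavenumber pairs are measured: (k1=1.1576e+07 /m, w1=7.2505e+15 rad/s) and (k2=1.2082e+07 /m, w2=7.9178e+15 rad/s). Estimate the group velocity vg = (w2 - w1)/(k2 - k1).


vg = (w2 - w1) / (k2 - k1)
= (7.9178e+15 - 7.2505e+15) / (1.2082e+07 - 1.1576e+07)
= 6.6730e+14 / 5.0600e+05
= 1.3188e+09 m/s

1.3188e+09


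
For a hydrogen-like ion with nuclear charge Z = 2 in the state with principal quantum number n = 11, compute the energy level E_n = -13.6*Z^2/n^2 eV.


E_n = -13.6 * Z^2 / n^2
= -13.6 * 2^2 / 11^2
= -13.6 * 4 / 121
= -0.4496 eV

-0.4496


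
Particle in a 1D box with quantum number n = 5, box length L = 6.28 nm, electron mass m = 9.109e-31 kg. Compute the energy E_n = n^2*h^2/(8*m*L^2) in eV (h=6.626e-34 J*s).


E = n^2 * h^2 / (8 * m * L^2)
= 5^2 * (6.626e-34)^2 / (8 * 9.109e-31 * (6.28e-9)^2)
= 25 * 4.3904e-67 / (8 * 9.109e-31 * 3.9438e-17)
= 3.8191e-20 J
= 0.2384 eV

0.2384


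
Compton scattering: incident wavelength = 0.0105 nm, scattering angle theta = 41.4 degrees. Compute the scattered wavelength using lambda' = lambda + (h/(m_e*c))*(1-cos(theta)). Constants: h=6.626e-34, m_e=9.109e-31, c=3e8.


Compton wavelength: h/(m_e*c) = 2.4247e-12 m
d_lambda = 2.4247e-12 * (1 - cos(41.4 deg))
= 2.4247e-12 * 0.249889
= 6.0591e-13 m = 0.000606 nm
lambda' = 0.0105 + 0.000606
= 0.011106 nm

0.011106


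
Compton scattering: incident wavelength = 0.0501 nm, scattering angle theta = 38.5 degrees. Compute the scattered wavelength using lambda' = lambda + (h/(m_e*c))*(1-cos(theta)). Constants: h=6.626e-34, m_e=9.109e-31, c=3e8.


Compton wavelength: h/(m_e*c) = 2.4247e-12 m
d_lambda = 2.4247e-12 * (1 - cos(38.5 deg))
= 2.4247e-12 * 0.217392
= 5.2711e-13 m = 0.000527 nm
lambda' = 0.0501 + 0.000527
= 0.050627 nm

0.050627


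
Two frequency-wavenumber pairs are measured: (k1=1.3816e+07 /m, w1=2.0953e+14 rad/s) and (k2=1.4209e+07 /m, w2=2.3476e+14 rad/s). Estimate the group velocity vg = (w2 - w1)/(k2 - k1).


vg = (w2 - w1) / (k2 - k1)
= (2.3476e+14 - 2.0953e+14) / (1.4209e+07 - 1.3816e+07)
= 2.5230e+13 / 3.9300e+05
= 6.4198e+07 m/s

6.4198e+07


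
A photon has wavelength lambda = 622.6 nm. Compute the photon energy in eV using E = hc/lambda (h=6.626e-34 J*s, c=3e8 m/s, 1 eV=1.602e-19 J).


E = hc / lambda
= (6.626e-34)(3e8) / (622.6e-9)
= 1.9878e-25 / 6.2260e-07
= 3.1927e-19 J
Converting to eV: 3.1927e-19 / 1.602e-19
= 1.993 eV

1.993


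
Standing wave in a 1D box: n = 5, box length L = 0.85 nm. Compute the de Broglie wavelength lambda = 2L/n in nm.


lambda = 2L / n
= 2 * 0.85 / 5
= 1.7 / 5
= 0.34 nm

0.34


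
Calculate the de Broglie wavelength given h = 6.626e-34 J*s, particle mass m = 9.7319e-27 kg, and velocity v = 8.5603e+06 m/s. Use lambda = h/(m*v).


lambda = h / (m * v)
= 6.626e-34 / (9.7319e-27 * 8.5603e+06)
= 6.626e-34 / 8.3308e-20
= 7.9536e-15 m

7.9536e-15


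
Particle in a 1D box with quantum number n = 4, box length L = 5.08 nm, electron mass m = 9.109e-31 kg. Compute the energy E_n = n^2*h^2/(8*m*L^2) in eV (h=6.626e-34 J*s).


E = n^2 * h^2 / (8 * m * L^2)
= 4^2 * (6.626e-34)^2 / (8 * 9.109e-31 * (5.08e-9)^2)
= 16 * 4.3904e-67 / (8 * 9.109e-31 * 2.5806e-17)
= 3.7354e-20 J
= 0.2332 eV

0.2332


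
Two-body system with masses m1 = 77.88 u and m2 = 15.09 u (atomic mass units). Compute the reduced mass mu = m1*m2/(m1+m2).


mu = m1 * m2 / (m1 + m2)
= 77.88 * 15.09 / (77.88 + 15.09)
= 1175.2092 / 92.97
= 12.6407 u

12.6407


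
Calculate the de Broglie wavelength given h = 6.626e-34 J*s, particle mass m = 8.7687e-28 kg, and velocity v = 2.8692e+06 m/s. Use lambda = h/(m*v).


lambda = h / (m * v)
= 6.626e-34 / (8.7687e-28 * 2.8692e+06)
= 6.626e-34 / 2.5159e-21
= 2.6336e-13 m

2.6336e-13


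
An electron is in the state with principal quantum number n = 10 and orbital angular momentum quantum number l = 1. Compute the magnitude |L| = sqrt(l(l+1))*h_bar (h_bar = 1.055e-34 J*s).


L = sqrt(l*(l+1)) * h_bar
= sqrt(1 * 2) * 1.055e-34
= sqrt(2) * 1.055e-34
= 1.4142 * 1.055e-34
= 1.4920e-34 J*s

1.4920e-34


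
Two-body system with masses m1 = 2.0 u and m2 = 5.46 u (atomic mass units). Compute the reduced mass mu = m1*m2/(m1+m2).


mu = m1 * m2 / (m1 + m2)
= 2.0 * 5.46 / (2.0 + 5.46)
= 10.92 / 7.46
= 1.4638 u

1.4638


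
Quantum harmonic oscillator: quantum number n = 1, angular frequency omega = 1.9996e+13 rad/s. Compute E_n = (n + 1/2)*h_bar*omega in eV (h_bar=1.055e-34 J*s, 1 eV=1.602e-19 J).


E = (n + 1/2) * h_bar * omega
= (1 + 0.5) * 1.055e-34 * 1.9996e+13
= 1.5 * 2.1096e-21
= 3.1644e-21 J
= 0.0198 eV

0.0198


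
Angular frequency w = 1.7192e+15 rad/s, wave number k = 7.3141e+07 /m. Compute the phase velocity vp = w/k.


vp = w / k
= 1.7192e+15 / 7.3141e+07
= 2.3505e+07 m/s

2.3505e+07


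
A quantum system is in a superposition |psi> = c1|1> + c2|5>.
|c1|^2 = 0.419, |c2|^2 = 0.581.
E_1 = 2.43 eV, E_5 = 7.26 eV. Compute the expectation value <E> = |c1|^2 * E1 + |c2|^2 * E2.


<E> = |c1|^2 * E1 + |c2|^2 * E2
= 0.419 * 2.43 + 0.581 * 7.26
= 1.0182 + 4.2181
= 5.2362 eV

5.2362


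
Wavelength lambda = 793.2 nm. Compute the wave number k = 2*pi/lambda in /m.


k = 2 * pi / lambda
= 6.2832 / (793.2e-9)
= 6.2832 / 7.9320e-07
= 7.9213e+06 /m

7.9213e+06


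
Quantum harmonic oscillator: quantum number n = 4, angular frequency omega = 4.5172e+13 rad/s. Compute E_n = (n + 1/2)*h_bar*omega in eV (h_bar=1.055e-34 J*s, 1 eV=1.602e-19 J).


E = (n + 1/2) * h_bar * omega
= (4 + 0.5) * 1.055e-34 * 4.5172e+13
= 4.5 * 4.7656e-21
= 2.1445e-20 J
= 0.1339 eV

0.1339


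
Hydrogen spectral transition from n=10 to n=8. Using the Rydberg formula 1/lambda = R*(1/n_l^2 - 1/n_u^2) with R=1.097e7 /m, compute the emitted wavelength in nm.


1/lambda = R * (1/n_l^2 - 1/n_u^2)
= 1.097e7 * (1/8^2 - 1/10^2)
= 1.097e7 * (0.015625 - 0.01)
= 1.097e7 * 0.005625
= 6.1706e+04 /m
lambda = 1 / 6.1706e+04 = 16205.8138 nm

16205.8138


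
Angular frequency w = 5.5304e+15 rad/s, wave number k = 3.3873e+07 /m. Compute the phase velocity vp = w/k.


vp = w / k
= 5.5304e+15 / 3.3873e+07
= 1.6327e+08 m/s

1.6327e+08


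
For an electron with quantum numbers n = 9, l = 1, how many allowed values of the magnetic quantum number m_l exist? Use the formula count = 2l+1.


m_l ranges from -l to +l in integer steps
So m_l goes from -1 to +1
Count = 2l + 1 = 2*1 + 1
= 3

3


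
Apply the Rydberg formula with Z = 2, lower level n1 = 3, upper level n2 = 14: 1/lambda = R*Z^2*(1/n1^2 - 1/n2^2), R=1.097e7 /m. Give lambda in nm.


1/lambda = R * Z^2 * (1/n1^2 - 1/n2^2)
= 1.097e7 * 2^2 * (1/3^2 - 1/14^2)
= 1.097e7 * 4 * (0.111111 - 0.005102)
= 4.6517e+06 /m
lambda = 1 / 4.6517e+06
= 214.9762 nm

214.9762


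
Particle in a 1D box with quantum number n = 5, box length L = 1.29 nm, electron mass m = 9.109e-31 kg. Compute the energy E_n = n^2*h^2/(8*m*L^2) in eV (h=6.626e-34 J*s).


E = n^2 * h^2 / (8 * m * L^2)
= 5^2 * (6.626e-34)^2 / (8 * 9.109e-31 * (1.29e-9)^2)
= 25 * 4.3904e-67 / (8 * 9.109e-31 * 1.6641e-18)
= 9.0511e-19 J
= 5.6499 eV

5.6499


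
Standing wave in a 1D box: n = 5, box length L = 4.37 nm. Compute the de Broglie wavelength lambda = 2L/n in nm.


lambda = 2L / n
= 2 * 4.37 / 5
= 8.74 / 5
= 1.748 nm

1.748


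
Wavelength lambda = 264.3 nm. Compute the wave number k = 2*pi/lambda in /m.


k = 2 * pi / lambda
= 6.2832 / (264.3e-9)
= 6.2832 / 2.6430e-07
= 2.3773e+07 /m

2.3773e+07


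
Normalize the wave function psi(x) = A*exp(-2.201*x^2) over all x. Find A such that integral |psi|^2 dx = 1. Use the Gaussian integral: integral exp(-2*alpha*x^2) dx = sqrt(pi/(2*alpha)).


integral |psi|^2 dx = A^2 * sqrt(pi/(2*alpha)) = 1
A^2 = sqrt(2*alpha/pi)
= sqrt(2 * 2.201 / pi)
= 1.183723
A = sqrt(1.183723)
= 1.088

1.088


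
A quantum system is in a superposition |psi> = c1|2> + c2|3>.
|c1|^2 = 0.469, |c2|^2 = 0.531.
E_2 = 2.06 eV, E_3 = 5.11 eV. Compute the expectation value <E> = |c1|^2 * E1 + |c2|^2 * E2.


<E> = |c1|^2 * E1 + |c2|^2 * E2
= 0.469 * 2.06 + 0.531 * 5.11
= 0.9661 + 2.7134
= 3.6795 eV

3.6795


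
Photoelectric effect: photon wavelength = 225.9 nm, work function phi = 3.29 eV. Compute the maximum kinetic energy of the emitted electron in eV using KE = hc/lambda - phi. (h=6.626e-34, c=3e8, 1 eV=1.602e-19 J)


E_photon = hc / lambda
= (6.626e-34)(3e8) / (225.9e-9)
= 8.7995e-19 J
= 5.4928 eV
KE = E_photon - phi
= 5.4928 - 3.29
= 2.2028 eV

2.2028


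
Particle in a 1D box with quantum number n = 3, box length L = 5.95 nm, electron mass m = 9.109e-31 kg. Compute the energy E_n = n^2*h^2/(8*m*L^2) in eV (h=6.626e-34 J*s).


E = n^2 * h^2 / (8 * m * L^2)
= 3^2 * (6.626e-34)^2 / (8 * 9.109e-31 * (5.95e-9)^2)
= 9 * 4.3904e-67 / (8 * 9.109e-31 * 3.5403e-17)
= 1.5316e-20 J
= 0.0956 eV

0.0956


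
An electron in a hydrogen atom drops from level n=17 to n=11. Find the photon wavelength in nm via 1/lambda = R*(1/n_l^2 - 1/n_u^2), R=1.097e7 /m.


1/lambda = R * (1/n_l^2 - 1/n_u^2)
= 1.097e7 * (1/11^2 - 1/17^2)
= 1.097e7 * (0.008264 - 0.00346)
= 1.097e7 * 0.004804
= 5.2703e+04 /m
lambda = 1 / 5.2703e+04 = 18974.3673 nm

18974.3673


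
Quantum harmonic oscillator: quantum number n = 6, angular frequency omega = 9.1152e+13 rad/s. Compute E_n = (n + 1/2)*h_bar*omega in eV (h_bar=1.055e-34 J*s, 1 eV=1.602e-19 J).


E = (n + 1/2) * h_bar * omega
= (6 + 0.5) * 1.055e-34 * 9.1152e+13
= 6.5 * 9.6165e-21
= 6.2507e-20 J
= 0.3902 eV

0.3902


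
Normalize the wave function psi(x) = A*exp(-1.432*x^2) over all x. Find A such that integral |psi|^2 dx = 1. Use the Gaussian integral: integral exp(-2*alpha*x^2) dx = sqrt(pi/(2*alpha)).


integral |psi|^2 dx = A^2 * sqrt(pi/(2*alpha)) = 1
A^2 = sqrt(2*alpha/pi)
= sqrt(2 * 1.432 / pi)
= 0.954798
A = sqrt(0.954798)
= 0.9771

0.9771


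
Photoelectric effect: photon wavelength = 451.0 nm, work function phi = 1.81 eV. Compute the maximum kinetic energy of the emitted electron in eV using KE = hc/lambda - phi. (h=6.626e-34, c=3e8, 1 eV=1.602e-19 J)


E_photon = hc / lambda
= (6.626e-34)(3e8) / (451.0e-9)
= 4.4075e-19 J
= 2.7513 eV
KE = E_photon - phi
= 2.7513 - 1.81
= 0.9413 eV

0.9413


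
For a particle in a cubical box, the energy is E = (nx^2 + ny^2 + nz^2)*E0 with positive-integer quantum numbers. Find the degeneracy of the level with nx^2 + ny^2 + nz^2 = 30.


Enumerate all (nx, ny, nz) with nx^2 + ny^2 + nz^2 = 30:
(1,2,5)
(1,5,2)
(2,1,5)
(2,5,1)
(5,1,2)
(5,2,1)
Total degeneracy = 6

6


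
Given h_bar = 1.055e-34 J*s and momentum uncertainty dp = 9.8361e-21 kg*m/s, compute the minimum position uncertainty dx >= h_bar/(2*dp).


dx = h_bar / (2 * dp)
= 1.055e-34 / (2 * 9.8361e-21)
= 1.055e-34 / 1.9672e-20
= 5.3629e-15 m

5.3629e-15


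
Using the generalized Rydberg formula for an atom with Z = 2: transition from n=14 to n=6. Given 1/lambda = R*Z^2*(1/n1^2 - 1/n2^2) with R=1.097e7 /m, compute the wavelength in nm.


1/lambda = R * Z^2 * (1/n1^2 - 1/n2^2)
= 1.097e7 * 2^2 * (1/6^2 - 1/14^2)
= 1.097e7 * 4 * (0.027778 - 0.005102)
= 9.9501e+05 /m
lambda = 1 / 9.9501e+05
= 1005.0137 nm

1005.0137


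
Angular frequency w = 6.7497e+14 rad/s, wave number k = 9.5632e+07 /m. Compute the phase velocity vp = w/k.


vp = w / k
= 6.7497e+14 / 9.5632e+07
= 7.0580e+06 m/s

7.0580e+06


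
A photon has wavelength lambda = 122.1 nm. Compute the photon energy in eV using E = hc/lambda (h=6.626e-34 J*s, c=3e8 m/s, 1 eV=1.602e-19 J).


E = hc / lambda
= (6.626e-34)(3e8) / (122.1e-9)
= 1.9878e-25 / 1.2210e-07
= 1.6280e-18 J
Converting to eV: 1.6280e-18 / 1.602e-19
= 10.1624 eV

10.1624


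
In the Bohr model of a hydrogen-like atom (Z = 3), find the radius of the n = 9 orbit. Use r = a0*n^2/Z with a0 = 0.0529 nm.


r = a0 * n^2 / Z
= 0.0529 * 9^2 / 3
= 0.0529 * 81 / 3
= 1.4283 nm

1.4283


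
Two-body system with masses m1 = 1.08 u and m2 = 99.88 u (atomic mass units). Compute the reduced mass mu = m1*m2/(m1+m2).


mu = m1 * m2 / (m1 + m2)
= 1.08 * 99.88 / (1.08 + 99.88)
= 107.8704 / 100.96
= 1.0684 u

1.0684


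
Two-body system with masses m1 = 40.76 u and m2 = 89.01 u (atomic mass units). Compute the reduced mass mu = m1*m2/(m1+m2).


mu = m1 * m2 / (m1 + m2)
= 40.76 * 89.01 / (40.76 + 89.01)
= 3628.0476 / 129.77
= 27.9575 u

27.9575


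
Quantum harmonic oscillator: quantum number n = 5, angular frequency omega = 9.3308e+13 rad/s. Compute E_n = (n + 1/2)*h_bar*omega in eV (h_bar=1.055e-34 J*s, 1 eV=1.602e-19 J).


E = (n + 1/2) * h_bar * omega
= (5 + 0.5) * 1.055e-34 * 9.3308e+13
= 5.5 * 9.8440e-21
= 5.4142e-20 J
= 0.338 eV

0.338


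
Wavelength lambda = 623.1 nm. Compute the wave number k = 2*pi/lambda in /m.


k = 2 * pi / lambda
= 6.2832 / (623.1e-9)
= 6.2832 / 6.2310e-07
= 1.0084e+07 /m

1.0084e+07


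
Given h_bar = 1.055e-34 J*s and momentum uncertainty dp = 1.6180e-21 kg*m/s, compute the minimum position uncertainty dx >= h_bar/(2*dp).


dx = h_bar / (2 * dp)
= 1.055e-34 / (2 * 1.6180e-21)
= 1.055e-34 / 3.2360e-21
= 3.2602e-14 m

3.2602e-14


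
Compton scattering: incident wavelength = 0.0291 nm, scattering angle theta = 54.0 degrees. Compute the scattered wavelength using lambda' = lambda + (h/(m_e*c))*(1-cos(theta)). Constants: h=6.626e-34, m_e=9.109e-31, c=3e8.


Compton wavelength: h/(m_e*c) = 2.4247e-12 m
d_lambda = 2.4247e-12 * (1 - cos(54.0 deg))
= 2.4247e-12 * 0.412215
= 9.9950e-13 m = 0.001 nm
lambda' = 0.0291 + 0.001
= 0.0301 nm

0.0301


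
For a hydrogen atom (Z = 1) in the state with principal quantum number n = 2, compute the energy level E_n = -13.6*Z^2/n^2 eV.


E_n = -13.6 * Z^2 / n^2
= -13.6 * 1^2 / 2^2
= -13.6 * 1 / 4
= -3.4 eV

-3.4


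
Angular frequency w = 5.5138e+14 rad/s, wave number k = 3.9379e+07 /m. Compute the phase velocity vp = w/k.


vp = w / k
= 5.5138e+14 / 3.9379e+07
= 1.4002e+07 m/s

1.4002e+07


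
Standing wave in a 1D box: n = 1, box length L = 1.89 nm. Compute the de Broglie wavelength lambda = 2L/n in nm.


lambda = 2L / n
= 2 * 1.89 / 1
= 3.78 / 1
= 3.78 nm

3.78


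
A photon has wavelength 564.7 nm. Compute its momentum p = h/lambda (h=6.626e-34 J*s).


p = h / lambda
= 6.626e-34 / (564.7e-9)
= 6.626e-34 / 5.6470e-07
= 1.1734e-27 kg*m/s

1.1734e-27


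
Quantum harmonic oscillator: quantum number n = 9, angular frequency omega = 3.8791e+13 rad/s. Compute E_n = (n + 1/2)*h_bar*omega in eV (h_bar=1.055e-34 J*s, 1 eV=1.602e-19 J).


E = (n + 1/2) * h_bar * omega
= (9 + 0.5) * 1.055e-34 * 3.8791e+13
= 9.5 * 4.0925e-21
= 3.8878e-20 J
= 0.2427 eV

0.2427


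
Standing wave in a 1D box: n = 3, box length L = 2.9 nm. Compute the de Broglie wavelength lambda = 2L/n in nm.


lambda = 2L / n
= 2 * 2.9 / 3
= 5.8 / 3
= 1.9333 nm

1.9333


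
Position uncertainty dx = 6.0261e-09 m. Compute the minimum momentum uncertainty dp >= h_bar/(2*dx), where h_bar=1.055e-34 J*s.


dp = h_bar / (2 * dx)
= 1.055e-34 / (2 * 6.0261e-09)
= 1.055e-34 / 1.2052e-08
= 8.7536e-27 kg*m/s

8.7536e-27


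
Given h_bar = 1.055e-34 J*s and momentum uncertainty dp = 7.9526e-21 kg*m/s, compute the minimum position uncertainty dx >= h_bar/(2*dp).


dx = h_bar / (2 * dp)
= 1.055e-34 / (2 * 7.9526e-21)
= 1.055e-34 / 1.5905e-20
= 6.6331e-15 m

6.6331e-15


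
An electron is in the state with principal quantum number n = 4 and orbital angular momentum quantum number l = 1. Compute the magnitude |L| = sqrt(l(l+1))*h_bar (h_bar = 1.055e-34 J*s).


L = sqrt(l*(l+1)) * h_bar
= sqrt(1 * 2) * 1.055e-34
= sqrt(2) * 1.055e-34
= 1.4142 * 1.055e-34
= 1.4920e-34 J*s

1.4920e-34


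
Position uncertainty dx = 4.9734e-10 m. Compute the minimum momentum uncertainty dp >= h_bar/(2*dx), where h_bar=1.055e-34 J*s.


dp = h_bar / (2 * dx)
= 1.055e-34 / (2 * 4.9734e-10)
= 1.055e-34 / 9.9468e-10
= 1.0606e-25 kg*m/s

1.0606e-25


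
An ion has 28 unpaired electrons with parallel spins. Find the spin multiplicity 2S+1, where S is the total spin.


Total spin S = N * (1/2) = 28 * 0.5 = 14.0
Spin multiplicity = 2S + 1
= 2 * 14.0 + 1
= 29

29


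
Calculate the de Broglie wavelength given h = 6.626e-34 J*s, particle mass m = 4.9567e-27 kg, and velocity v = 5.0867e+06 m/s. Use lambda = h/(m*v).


lambda = h / (m * v)
= 6.626e-34 / (4.9567e-27 * 5.0867e+06)
= 6.626e-34 / 2.5213e-20
= 2.6280e-14 m

2.6280e-14


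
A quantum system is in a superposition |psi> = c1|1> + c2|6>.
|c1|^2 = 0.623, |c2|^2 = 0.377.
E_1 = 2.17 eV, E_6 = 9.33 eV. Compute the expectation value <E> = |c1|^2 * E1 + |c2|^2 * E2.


<E> = |c1|^2 * E1 + |c2|^2 * E2
= 0.623 * 2.17 + 0.377 * 9.33
= 1.3519 + 3.5174
= 4.8693 eV

4.8693


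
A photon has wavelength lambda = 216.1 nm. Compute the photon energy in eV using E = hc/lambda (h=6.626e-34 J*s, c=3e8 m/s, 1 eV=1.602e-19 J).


E = hc / lambda
= (6.626e-34)(3e8) / (216.1e-9)
= 1.9878e-25 / 2.1610e-07
= 9.1985e-19 J
Converting to eV: 9.1985e-19 / 1.602e-19
= 5.7419 eV

5.7419


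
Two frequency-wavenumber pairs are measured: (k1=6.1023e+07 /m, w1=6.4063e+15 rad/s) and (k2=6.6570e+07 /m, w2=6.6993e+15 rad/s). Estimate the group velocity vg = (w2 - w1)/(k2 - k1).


vg = (w2 - w1) / (k2 - k1)
= (6.6993e+15 - 6.4063e+15) / (6.6570e+07 - 6.1023e+07)
= 2.9300e+14 / 5.5470e+06
= 5.2821e+07 m/s

5.2821e+07


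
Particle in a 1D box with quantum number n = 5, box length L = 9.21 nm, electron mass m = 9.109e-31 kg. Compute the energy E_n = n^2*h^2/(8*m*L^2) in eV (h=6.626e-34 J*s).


E = n^2 * h^2 / (8 * m * L^2)
= 5^2 * (6.626e-34)^2 / (8 * 9.109e-31 * (9.21e-9)^2)
= 25 * 4.3904e-67 / (8 * 9.109e-31 * 8.4824e-17)
= 1.7757e-20 J
= 0.1108 eV

0.1108


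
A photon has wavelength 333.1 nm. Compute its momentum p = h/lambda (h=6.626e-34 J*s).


p = h / lambda
= 6.626e-34 / (333.1e-9)
= 6.626e-34 / 3.3310e-07
= 1.9892e-27 kg*m/s

1.9892e-27


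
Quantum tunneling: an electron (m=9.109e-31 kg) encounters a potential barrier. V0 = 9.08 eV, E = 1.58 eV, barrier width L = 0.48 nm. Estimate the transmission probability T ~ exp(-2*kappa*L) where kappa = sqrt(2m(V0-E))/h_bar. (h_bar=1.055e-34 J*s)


V0 - E = 7.5 eV = 1.2015e-18 J
kappa = sqrt(2 * m * (V0-E)) / h_bar
= sqrt(2 * 9.109e-31 * 1.2015e-18) / 1.055e-34
= 1.4024e+10 /m
2*kappa*L = 2 * 1.4024e+10 * 0.48e-9
= 13.4627
T = exp(-13.4627) = 1.423113e-06

1.423113e-06


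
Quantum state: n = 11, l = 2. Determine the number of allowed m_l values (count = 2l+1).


m_l ranges from -l to +l in integer steps
So m_l goes from -2 to +2
Count = 2l + 1 = 2*2 + 1
= 5

5


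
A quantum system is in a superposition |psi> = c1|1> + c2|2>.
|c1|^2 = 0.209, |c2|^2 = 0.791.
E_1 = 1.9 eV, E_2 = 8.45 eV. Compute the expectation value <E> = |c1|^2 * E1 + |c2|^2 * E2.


<E> = |c1|^2 * E1 + |c2|^2 * E2
= 0.209 * 1.9 + 0.791 * 8.45
= 0.3971 + 6.6839
= 7.081 eV

7.081


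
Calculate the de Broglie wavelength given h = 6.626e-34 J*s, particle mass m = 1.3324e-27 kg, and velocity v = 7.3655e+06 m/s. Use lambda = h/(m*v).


lambda = h / (m * v)
= 6.626e-34 / (1.3324e-27 * 7.3655e+06)
= 6.626e-34 / 9.8138e-21
= 6.7517e-14 m

6.7517e-14


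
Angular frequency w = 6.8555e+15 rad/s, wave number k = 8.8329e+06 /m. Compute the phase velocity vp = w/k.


vp = w / k
= 6.8555e+15 / 8.8329e+06
= 7.7613e+08 m/s

7.7613e+08


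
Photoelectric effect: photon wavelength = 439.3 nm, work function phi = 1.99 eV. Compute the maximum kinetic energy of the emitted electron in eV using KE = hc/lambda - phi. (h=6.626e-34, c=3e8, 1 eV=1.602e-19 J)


E_photon = hc / lambda
= (6.626e-34)(3e8) / (439.3e-9)
= 4.5249e-19 J
= 2.8245 eV
KE = E_photon - phi
= 2.8245 - 1.99
= 0.8345 eV

0.8345


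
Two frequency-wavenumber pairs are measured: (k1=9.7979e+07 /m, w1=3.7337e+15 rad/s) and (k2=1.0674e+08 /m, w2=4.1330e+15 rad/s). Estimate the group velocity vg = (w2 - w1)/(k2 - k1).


vg = (w2 - w1) / (k2 - k1)
= (4.1330e+15 - 3.7337e+15) / (1.0674e+08 - 9.7979e+07)
= 3.9930e+14 / 8.7610e+06
= 4.5577e+07 m/s

4.5577e+07


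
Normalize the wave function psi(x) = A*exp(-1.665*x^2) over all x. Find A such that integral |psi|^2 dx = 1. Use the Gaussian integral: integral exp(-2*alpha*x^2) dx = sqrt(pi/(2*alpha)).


integral |psi|^2 dx = A^2 * sqrt(pi/(2*alpha)) = 1
A^2 = sqrt(2*alpha/pi)
= sqrt(2 * 1.665 / pi)
= 1.029549
A = sqrt(1.029549)
= 1.0147

1.0147


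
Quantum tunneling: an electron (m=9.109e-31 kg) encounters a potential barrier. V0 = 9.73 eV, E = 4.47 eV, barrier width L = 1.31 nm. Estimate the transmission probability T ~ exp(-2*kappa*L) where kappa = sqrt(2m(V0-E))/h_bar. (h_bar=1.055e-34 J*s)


V0 - E = 5.26 eV = 8.4265e-19 J
kappa = sqrt(2 * m * (V0-E)) / h_bar
= sqrt(2 * 9.109e-31 * 8.4265e-19) / 1.055e-34
= 1.1744e+10 /m
2*kappa*L = 2 * 1.1744e+10 * 1.31e-9
= 30.7697
T = exp(-30.7697) = 4.333987e-14

4.333987e-14


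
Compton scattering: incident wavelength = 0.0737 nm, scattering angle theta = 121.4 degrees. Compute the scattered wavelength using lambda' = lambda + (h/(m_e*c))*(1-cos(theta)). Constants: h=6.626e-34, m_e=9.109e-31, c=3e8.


Compton wavelength: h/(m_e*c) = 2.4247e-12 m
d_lambda = 2.4247e-12 * (1 - cos(121.4 deg))
= 2.4247e-12 * 1.52101
= 3.6880e-12 m = 0.003688 nm
lambda' = 0.0737 + 0.003688
= 0.077388 nm

0.077388


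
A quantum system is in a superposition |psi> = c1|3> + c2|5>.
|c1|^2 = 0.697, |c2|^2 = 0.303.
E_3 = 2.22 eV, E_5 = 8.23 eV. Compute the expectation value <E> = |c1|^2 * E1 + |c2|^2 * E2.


<E> = |c1|^2 * E1 + |c2|^2 * E2
= 0.697 * 2.22 + 0.303 * 8.23
= 1.5473 + 2.4937
= 4.041 eV

4.041


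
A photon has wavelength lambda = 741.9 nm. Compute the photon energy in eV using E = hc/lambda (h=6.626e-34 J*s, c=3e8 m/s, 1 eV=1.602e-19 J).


E = hc / lambda
= (6.626e-34)(3e8) / (741.9e-9)
= 1.9878e-25 / 7.4190e-07
= 2.6793e-19 J
Converting to eV: 2.6793e-19 / 1.602e-19
= 1.6725 eV

1.6725


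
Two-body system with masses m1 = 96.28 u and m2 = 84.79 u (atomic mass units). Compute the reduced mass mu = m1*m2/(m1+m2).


mu = m1 * m2 / (m1 + m2)
= 96.28 * 84.79 / (96.28 + 84.79)
= 8163.5812 / 181.07
= 45.0852 u

45.0852


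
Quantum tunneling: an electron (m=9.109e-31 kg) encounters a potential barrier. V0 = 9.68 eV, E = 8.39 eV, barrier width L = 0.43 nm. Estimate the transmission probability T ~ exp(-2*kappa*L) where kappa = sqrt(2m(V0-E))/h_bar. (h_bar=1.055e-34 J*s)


V0 - E = 1.29 eV = 2.0666e-19 J
kappa = sqrt(2 * m * (V0-E)) / h_bar
= sqrt(2 * 9.109e-31 * 2.0666e-19) / 1.055e-34
= 5.8160e+09 /m
2*kappa*L = 2 * 5.8160e+09 * 0.43e-9
= 5.0018
T = exp(-5.0018) = 6.726129e-03

6.726129e-03


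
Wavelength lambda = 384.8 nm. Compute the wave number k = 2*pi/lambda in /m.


k = 2 * pi / lambda
= 6.2832 / (384.8e-9)
= 6.2832 / 3.8480e-07
= 1.6328e+07 /m

1.6328e+07


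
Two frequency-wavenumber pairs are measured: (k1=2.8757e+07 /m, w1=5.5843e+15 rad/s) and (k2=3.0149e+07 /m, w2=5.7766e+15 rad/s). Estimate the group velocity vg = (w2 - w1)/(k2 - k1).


vg = (w2 - w1) / (k2 - k1)
= (5.7766e+15 - 5.5843e+15) / (3.0149e+07 - 2.8757e+07)
= 1.9230e+14 / 1.3920e+06
= 1.3815e+08 m/s

1.3815e+08


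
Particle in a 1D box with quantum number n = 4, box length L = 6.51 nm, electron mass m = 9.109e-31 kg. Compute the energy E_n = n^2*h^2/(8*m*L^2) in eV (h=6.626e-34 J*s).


E = n^2 * h^2 / (8 * m * L^2)
= 4^2 * (6.626e-34)^2 / (8 * 9.109e-31 * (6.51e-9)^2)
= 16 * 4.3904e-67 / (8 * 9.109e-31 * 4.2380e-17)
= 2.2746e-20 J
= 0.142 eV

0.142


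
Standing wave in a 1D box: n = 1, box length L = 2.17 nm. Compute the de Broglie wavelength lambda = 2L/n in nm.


lambda = 2L / n
= 2 * 2.17 / 1
= 4.34 / 1
= 4.34 nm

4.34


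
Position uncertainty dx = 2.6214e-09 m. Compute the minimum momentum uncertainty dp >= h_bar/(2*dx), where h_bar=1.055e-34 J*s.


dp = h_bar / (2 * dx)
= 1.055e-34 / (2 * 2.6214e-09)
= 1.055e-34 / 5.2428e-09
= 2.0123e-26 kg*m/s

2.0123e-26


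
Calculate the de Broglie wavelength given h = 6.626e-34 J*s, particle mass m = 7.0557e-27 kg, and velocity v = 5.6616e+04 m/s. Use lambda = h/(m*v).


lambda = h / (m * v)
= 6.626e-34 / (7.0557e-27 * 5.6616e+04)
= 6.626e-34 / 3.9947e-22
= 1.6587e-12 m

1.6587e-12


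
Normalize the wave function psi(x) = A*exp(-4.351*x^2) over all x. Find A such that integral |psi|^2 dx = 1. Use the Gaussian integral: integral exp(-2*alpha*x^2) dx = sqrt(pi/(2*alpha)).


integral |psi|^2 dx = A^2 * sqrt(pi/(2*alpha)) = 1
A^2 = sqrt(2*alpha/pi)
= sqrt(2 * 4.351 / pi)
= 1.664311
A = sqrt(1.664311)
= 1.2901

1.2901


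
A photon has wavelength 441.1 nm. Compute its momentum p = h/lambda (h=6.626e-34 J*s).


p = h / lambda
= 6.626e-34 / (441.1e-9)
= 6.626e-34 / 4.4110e-07
= 1.5022e-27 kg*m/s

1.5022e-27


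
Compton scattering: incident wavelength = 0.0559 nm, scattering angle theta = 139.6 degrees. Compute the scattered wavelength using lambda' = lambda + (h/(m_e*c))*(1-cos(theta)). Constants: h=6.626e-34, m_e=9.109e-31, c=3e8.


Compton wavelength: h/(m_e*c) = 2.4247e-12 m
d_lambda = 2.4247e-12 * (1 - cos(139.6 deg))
= 2.4247e-12 * 1.761538
= 4.2712e-12 m = 0.004271 nm
lambda' = 0.0559 + 0.004271
= 0.060171 nm

0.060171


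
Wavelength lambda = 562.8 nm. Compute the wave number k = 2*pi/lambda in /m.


k = 2 * pi / lambda
= 6.2832 / (562.8e-9)
= 6.2832 / 5.6280e-07
= 1.1164e+07 /m

1.1164e+07


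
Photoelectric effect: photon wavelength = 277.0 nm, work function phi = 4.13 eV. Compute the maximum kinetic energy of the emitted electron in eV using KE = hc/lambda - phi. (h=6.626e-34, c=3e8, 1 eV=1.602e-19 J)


E_photon = hc / lambda
= (6.626e-34)(3e8) / (277.0e-9)
= 7.1762e-19 J
= 4.4795 eV
KE = E_photon - phi
= 4.4795 - 4.13
= 0.3495 eV

0.3495


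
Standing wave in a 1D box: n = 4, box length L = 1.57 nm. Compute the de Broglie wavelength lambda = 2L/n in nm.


lambda = 2L / n
= 2 * 1.57 / 4
= 3.14 / 4
= 0.785 nm

0.785


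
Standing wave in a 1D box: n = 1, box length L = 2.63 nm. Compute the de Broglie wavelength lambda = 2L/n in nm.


lambda = 2L / n
= 2 * 2.63 / 1
= 5.26 / 1
= 5.26 nm

5.26


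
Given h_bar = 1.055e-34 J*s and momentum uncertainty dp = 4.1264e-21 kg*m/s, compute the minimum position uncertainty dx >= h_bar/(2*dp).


dx = h_bar / (2 * dp)
= 1.055e-34 / (2 * 4.1264e-21)
= 1.055e-34 / 8.2528e-21
= 1.2784e-14 m

1.2784e-14


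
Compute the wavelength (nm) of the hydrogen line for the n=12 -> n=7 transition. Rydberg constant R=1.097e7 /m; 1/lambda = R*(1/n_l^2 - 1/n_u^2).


1/lambda = R * (1/n_l^2 - 1/n_u^2)
= 1.097e7 * (1/7^2 - 1/12^2)
= 1.097e7 * (0.020408 - 0.006944)
= 1.097e7 * 0.013464
= 1.4770e+05 /m
lambda = 1 / 1.4770e+05 = 6770.6184 nm

6770.6184


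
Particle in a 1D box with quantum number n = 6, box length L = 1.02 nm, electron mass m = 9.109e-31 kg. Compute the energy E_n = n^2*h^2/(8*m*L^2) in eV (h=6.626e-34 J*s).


E = n^2 * h^2 / (8 * m * L^2)
= 6^2 * (6.626e-34)^2 / (8 * 9.109e-31 * (1.02e-9)^2)
= 36 * 4.3904e-67 / (8 * 9.109e-31 * 1.0404e-18)
= 2.0847e-18 J
= 13.0131 eV

13.0131


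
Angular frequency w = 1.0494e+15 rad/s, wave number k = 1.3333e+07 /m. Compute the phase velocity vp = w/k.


vp = w / k
= 1.0494e+15 / 1.3333e+07
= 7.8707e+07 m/s

7.8707e+07


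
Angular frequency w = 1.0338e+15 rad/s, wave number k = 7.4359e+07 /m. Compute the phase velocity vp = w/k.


vp = w / k
= 1.0338e+15 / 7.4359e+07
= 1.3903e+07 m/s

1.3903e+07


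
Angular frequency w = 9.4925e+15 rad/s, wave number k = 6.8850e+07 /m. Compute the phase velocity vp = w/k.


vp = w / k
= 9.4925e+15 / 6.8850e+07
= 1.3787e+08 m/s

1.3787e+08


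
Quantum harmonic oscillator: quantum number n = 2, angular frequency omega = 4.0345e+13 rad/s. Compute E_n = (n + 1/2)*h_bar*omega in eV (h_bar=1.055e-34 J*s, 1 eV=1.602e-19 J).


E = (n + 1/2) * h_bar * omega
= (2 + 0.5) * 1.055e-34 * 4.0345e+13
= 2.5 * 4.2564e-21
= 1.0641e-20 J
= 0.0664 eV

0.0664


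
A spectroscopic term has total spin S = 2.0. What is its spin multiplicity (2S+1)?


Spin multiplicity = 2S + 1
= 2 * 2.0 + 1
= 4.0 + 1
= 5

5


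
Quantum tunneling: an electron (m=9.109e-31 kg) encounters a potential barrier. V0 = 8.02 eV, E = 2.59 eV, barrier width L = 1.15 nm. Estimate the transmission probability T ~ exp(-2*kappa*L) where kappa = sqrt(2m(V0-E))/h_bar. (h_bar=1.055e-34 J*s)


V0 - E = 5.43 eV = 8.6989e-19 J
kappa = sqrt(2 * m * (V0-E)) / h_bar
= sqrt(2 * 9.109e-31 * 8.6989e-19) / 1.055e-34
= 1.1932e+10 /m
2*kappa*L = 2 * 1.1932e+10 * 1.15e-9
= 27.4446
T = exp(-27.4446) = 1.204930e-12

1.204930e-12


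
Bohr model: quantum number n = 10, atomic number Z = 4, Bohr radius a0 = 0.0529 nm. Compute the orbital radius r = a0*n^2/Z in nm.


r = a0 * n^2 / Z
= 0.0529 * 10^2 / 4
= 0.0529 * 100 / 4
= 1.3225 nm

1.3225


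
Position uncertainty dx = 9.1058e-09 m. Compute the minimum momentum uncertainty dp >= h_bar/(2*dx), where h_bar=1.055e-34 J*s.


dp = h_bar / (2 * dx)
= 1.055e-34 / (2 * 9.1058e-09)
= 1.055e-34 / 1.8212e-08
= 5.7930e-27 kg*m/s

5.7930e-27


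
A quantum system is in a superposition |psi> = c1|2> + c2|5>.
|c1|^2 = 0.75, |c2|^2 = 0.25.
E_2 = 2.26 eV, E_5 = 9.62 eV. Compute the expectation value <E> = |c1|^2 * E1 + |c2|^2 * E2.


<E> = |c1|^2 * E1 + |c2|^2 * E2
= 0.75 * 2.26 + 0.25 * 9.62
= 1.695 + 2.405
= 4.1 eV

4.1


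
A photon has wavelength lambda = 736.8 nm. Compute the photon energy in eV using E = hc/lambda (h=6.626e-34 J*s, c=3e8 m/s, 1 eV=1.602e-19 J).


E = hc / lambda
= (6.626e-34)(3e8) / (736.8e-9)
= 1.9878e-25 / 7.3680e-07
= 2.6979e-19 J
Converting to eV: 2.6979e-19 / 1.602e-19
= 1.6841 eV

1.6841


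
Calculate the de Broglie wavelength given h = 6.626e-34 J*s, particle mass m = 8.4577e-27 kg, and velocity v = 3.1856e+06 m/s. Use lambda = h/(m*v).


lambda = h / (m * v)
= 6.626e-34 / (8.4577e-27 * 3.1856e+06)
= 6.626e-34 / 2.6943e-20
= 2.4593e-14 m

2.4593e-14


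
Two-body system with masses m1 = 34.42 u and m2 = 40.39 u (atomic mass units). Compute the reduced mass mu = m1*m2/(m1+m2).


mu = m1 * m2 / (m1 + m2)
= 34.42 * 40.39 / (34.42 + 40.39)
= 1390.2238 / 74.81
= 18.5834 u

18.5834


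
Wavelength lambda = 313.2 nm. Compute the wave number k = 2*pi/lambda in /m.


k = 2 * pi / lambda
= 6.2832 / (313.2e-9)
= 6.2832 / 3.1320e-07
= 2.0061e+07 /m

2.0061e+07


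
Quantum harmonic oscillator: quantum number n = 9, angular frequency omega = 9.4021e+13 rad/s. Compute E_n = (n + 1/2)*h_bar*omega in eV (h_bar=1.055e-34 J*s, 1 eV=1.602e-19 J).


E = (n + 1/2) * h_bar * omega
= (9 + 0.5) * 1.055e-34 * 9.4021e+13
= 9.5 * 9.9192e-21
= 9.4233e-20 J
= 0.5882 eV

0.5882


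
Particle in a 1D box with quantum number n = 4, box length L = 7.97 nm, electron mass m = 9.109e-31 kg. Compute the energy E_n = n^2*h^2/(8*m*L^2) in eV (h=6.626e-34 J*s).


E = n^2 * h^2 / (8 * m * L^2)
= 4^2 * (6.626e-34)^2 / (8 * 9.109e-31 * (7.97e-9)^2)
= 16 * 4.3904e-67 / (8 * 9.109e-31 * 6.3521e-17)
= 1.5176e-20 J
= 0.0947 eV

0.0947


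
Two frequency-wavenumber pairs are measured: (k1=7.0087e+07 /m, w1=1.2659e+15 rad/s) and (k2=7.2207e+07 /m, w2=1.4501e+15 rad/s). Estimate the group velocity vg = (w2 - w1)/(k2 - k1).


vg = (w2 - w1) / (k2 - k1)
= (1.4501e+15 - 1.2659e+15) / (7.2207e+07 - 7.0087e+07)
= 1.8420e+14 / 2.1200e+06
= 8.6887e+07 m/s

8.6887e+07


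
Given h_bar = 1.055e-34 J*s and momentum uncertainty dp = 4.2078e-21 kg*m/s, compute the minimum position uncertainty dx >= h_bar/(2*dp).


dx = h_bar / (2 * dp)
= 1.055e-34 / (2 * 4.2078e-21)
= 1.055e-34 / 8.4156e-21
= 1.2536e-14 m

1.2536e-14


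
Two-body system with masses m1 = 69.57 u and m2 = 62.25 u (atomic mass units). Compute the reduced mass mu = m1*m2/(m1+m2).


mu = m1 * m2 / (m1 + m2)
= 69.57 * 62.25 / (69.57 + 62.25)
= 4330.7325 / 131.82
= 32.8534 u

32.8534


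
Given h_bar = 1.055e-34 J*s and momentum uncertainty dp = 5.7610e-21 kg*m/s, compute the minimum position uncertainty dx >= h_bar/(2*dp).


dx = h_bar / (2 * dp)
= 1.055e-34 / (2 * 5.7610e-21)
= 1.055e-34 / 1.1522e-20
= 9.1564e-15 m

9.1564e-15


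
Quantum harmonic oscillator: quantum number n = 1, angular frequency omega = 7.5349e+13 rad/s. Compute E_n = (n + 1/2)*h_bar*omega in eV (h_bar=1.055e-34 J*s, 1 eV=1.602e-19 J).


E = (n + 1/2) * h_bar * omega
= (1 + 0.5) * 1.055e-34 * 7.5349e+13
= 1.5 * 7.9493e-21
= 1.1924e-20 J
= 0.0744 eV

0.0744


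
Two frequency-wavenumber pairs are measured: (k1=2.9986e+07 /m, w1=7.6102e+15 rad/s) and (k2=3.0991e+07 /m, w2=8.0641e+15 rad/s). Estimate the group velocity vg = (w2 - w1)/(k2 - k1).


vg = (w2 - w1) / (k2 - k1)
= (8.0641e+15 - 7.6102e+15) / (3.0991e+07 - 2.9986e+07)
= 4.5390e+14 / 1.0050e+06
= 4.5164e+08 m/s

4.5164e+08


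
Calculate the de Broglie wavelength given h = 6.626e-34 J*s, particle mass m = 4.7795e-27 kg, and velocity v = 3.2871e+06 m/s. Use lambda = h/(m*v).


lambda = h / (m * v)
= 6.626e-34 / (4.7795e-27 * 3.2871e+06)
= 6.626e-34 / 1.5711e-20
= 4.2175e-14 m

4.2175e-14


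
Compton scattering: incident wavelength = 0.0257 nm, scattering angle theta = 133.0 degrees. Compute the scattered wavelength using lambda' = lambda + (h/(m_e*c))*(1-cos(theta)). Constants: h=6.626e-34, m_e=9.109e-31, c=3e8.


Compton wavelength: h/(m_e*c) = 2.4247e-12 m
d_lambda = 2.4247e-12 * (1 - cos(133.0 deg))
= 2.4247e-12 * 1.681998
= 4.0784e-12 m = 0.004078 nm
lambda' = 0.0257 + 0.004078
= 0.029778 nm

0.029778


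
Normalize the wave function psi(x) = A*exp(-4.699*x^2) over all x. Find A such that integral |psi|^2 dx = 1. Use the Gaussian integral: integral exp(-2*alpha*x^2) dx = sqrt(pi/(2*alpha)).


integral |psi|^2 dx = A^2 * sqrt(pi/(2*alpha)) = 1
A^2 = sqrt(2*alpha/pi)
= sqrt(2 * 4.699 / pi)
= 1.729588
A = sqrt(1.729588)
= 1.3151

1.3151


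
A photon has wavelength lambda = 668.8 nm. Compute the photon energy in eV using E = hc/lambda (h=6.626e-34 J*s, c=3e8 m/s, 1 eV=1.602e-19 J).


E = hc / lambda
= (6.626e-34)(3e8) / (668.8e-9)
= 1.9878e-25 / 6.6880e-07
= 2.9722e-19 J
Converting to eV: 2.9722e-19 / 1.602e-19
= 1.8553 eV

1.8553


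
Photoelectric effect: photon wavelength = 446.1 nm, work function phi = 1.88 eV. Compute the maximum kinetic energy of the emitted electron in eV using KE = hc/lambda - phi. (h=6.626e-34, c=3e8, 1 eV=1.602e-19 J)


E_photon = hc / lambda
= (6.626e-34)(3e8) / (446.1e-9)
= 4.4560e-19 J
= 2.7815 eV
KE = E_photon - phi
= 2.7815 - 1.88
= 0.9015 eV

0.9015


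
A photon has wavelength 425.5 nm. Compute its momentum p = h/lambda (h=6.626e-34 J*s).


p = h / lambda
= 6.626e-34 / (425.5e-9)
= 6.626e-34 / 4.2550e-07
= 1.5572e-27 kg*m/s

1.5572e-27


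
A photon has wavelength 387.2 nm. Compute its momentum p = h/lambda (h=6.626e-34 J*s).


p = h / lambda
= 6.626e-34 / (387.2e-9)
= 6.626e-34 / 3.8720e-07
= 1.7113e-27 kg*m/s

1.7113e-27


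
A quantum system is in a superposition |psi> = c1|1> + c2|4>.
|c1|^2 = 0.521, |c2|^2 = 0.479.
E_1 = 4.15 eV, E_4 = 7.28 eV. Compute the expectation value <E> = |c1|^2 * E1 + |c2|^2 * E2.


<E> = |c1|^2 * E1 + |c2|^2 * E2
= 0.521 * 4.15 + 0.479 * 7.28
= 2.1622 + 3.4871
= 5.6493 eV

5.6493


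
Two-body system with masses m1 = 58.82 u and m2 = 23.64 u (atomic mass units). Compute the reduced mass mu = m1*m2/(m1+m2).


mu = m1 * m2 / (m1 + m2)
= 58.82 * 23.64 / (58.82 + 23.64)
= 1390.5048 / 82.46
= 16.8628 u

16.8628


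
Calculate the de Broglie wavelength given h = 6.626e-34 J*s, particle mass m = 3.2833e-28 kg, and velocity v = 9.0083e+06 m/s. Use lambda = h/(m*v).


lambda = h / (m * v)
= 6.626e-34 / (3.2833e-28 * 9.0083e+06)
= 6.626e-34 / 2.9577e-21
= 2.2403e-13 m

2.2403e-13


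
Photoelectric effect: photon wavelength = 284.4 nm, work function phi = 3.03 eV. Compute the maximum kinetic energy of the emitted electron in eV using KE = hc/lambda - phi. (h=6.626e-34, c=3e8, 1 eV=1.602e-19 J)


E_photon = hc / lambda
= (6.626e-34)(3e8) / (284.4e-9)
= 6.9895e-19 J
= 4.363 eV
KE = E_photon - phi
= 4.363 - 3.03
= 1.333 eV

1.333


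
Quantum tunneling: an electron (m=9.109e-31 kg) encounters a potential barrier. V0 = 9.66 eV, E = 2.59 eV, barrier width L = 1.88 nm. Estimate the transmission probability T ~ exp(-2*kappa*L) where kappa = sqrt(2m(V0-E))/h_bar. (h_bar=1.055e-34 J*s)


V0 - E = 7.07 eV = 1.1326e-18 J
kappa = sqrt(2 * m * (V0-E)) / h_bar
= sqrt(2 * 9.109e-31 * 1.1326e-18) / 1.055e-34
= 1.3616e+10 /m
2*kappa*L = 2 * 1.3616e+10 * 1.88e-9
= 51.1949
T = exp(-51.1949) = 5.838987e-23

5.838987e-23


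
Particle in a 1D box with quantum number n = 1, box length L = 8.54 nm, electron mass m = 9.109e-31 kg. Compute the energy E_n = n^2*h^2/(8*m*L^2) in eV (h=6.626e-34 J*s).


E = n^2 * h^2 / (8 * m * L^2)
= 1^2 * (6.626e-34)^2 / (8 * 9.109e-31 * (8.54e-9)^2)
= 1 * 4.3904e-67 / (8 * 9.109e-31 * 7.2932e-17)
= 8.2609e-22 J
= 0.0052 eV

0.0052


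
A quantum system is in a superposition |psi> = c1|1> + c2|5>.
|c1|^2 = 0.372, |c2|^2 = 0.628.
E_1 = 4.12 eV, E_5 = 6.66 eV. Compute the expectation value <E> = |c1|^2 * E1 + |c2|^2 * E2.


<E> = |c1|^2 * E1 + |c2|^2 * E2
= 0.372 * 4.12 + 0.628 * 6.66
= 1.5326 + 4.1825
= 5.7151 eV

5.7151


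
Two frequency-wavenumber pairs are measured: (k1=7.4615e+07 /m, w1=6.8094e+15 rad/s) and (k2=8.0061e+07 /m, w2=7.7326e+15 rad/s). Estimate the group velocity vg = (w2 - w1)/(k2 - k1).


vg = (w2 - w1) / (k2 - k1)
= (7.7326e+15 - 6.8094e+15) / (8.0061e+07 - 7.4615e+07)
= 9.2320e+14 / 5.4460e+06
= 1.6952e+08 m/s

1.6952e+08


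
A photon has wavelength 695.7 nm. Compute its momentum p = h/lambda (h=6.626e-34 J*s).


p = h / lambda
= 6.626e-34 / (695.7e-9)
= 6.626e-34 / 6.9570e-07
= 9.5242e-28 kg*m/s

9.5242e-28


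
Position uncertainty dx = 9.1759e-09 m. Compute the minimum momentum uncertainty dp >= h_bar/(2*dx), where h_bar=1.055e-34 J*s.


dp = h_bar / (2 * dx)
= 1.055e-34 / (2 * 9.1759e-09)
= 1.055e-34 / 1.8352e-08
= 5.7488e-27 kg*m/s

5.7488e-27
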